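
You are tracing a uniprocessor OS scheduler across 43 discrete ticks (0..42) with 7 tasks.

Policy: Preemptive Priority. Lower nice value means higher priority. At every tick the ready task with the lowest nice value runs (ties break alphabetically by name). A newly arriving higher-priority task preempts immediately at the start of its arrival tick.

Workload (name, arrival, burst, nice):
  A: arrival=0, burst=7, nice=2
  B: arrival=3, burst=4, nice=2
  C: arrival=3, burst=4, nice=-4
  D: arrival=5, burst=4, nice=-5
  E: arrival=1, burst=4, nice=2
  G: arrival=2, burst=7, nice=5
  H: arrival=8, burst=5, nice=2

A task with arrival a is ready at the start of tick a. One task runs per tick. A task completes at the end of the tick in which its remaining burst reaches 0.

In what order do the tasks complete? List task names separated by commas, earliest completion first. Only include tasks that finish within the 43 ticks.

completion order = D, C, A, B, E, H, G

t=0: ready={A} → run A
t=1: ready={A,E} → run A
t=2: ready={A,E,G} → run A
t=3: ready={A,B,C,E,G} → run C
t=4: ready={A,B,C,E,G} → run C
t=5: ready={A,B,C,D,E,G} → run D
t=6: ready={A,B,C,D,E,G} → run D
t=7: ready={A,B,C,D,E,G} → run D
t=8: ready={A,B,C,D,E,G,H} → run D
t=9: ready={A,B,C,E,G,H} → run C
t=10: ready={A,B,C,E,G,H} → run C
t=11: ready={A,B,E,G,H} → run A
t=12: ready={A,B,E,G,H} → run A
t=13: ready={A,B,E,G,H} → run A
t=14: ready={A,B,E,G,H} → run A
t=15: ready={B,E,G,H} → run B
t=16: ready={B,E,G,H} → run B
t=17: ready={B,E,G,H} → run B
t=18: ready={B,E,G,H} → run B
t=19: ready={E,G,H} → run E
t=20: ready={E,G,H} → run E
t=21: ready={E,G,H} → run E
t=22: ready={E,G,H} → run E
t=23: ready={G,H} → run H
t=24: ready={G,H} → run H
t=25: ready={G,H} → run H
t=26: ready={G,H} → run H
t=27: ready={G,H} → run H
t=28: ready={G} → run G
t=29: ready={G} → run G
t=30: ready={G} → run G
t=31: ready={G} → run G
t=32: ready={G} → run G
t=33: ready={G} → run G
t=34: ready={G} → run G
t=35: (idle)
t=36: (idle)
t=37: (idle)
t=38: (idle)
t=39: (idle)
t=40: (idle)
t=41: (idle)
t=42: (idle)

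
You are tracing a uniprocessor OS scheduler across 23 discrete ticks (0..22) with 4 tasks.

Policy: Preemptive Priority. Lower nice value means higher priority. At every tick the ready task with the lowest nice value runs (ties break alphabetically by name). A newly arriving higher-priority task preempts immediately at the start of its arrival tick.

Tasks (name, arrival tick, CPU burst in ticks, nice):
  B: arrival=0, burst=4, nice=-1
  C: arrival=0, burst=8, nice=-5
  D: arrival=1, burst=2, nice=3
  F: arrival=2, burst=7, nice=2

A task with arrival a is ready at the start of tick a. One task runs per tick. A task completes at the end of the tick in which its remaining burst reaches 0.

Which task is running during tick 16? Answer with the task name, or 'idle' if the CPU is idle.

running at tick 16 = F

t=0: ready={B,C} → run C
t=1: ready={B,C,D} → run C
t=2: ready={B,C,D,F} → run C
t=3: ready={B,C,D,F} → run C
t=4: ready={B,C,D,F} → run C
t=5: ready={B,C,D,F} → run C
t=6: ready={B,C,D,F} → run C
t=7: ready={B,C,D,F} → run C
t=8: ready={B,D,F} → run B
t=9: ready={B,D,F} → run B
t=10: ready={B,D,F} → run B
t=11: ready={B,D,F} → run B
t=12: ready={D,F} → run F
t=13: ready={D,F} → run F
t=14: ready={D,F} → run F
t=15: ready={D,F} → run F
t=16: ready={D,F} → run F
t=17: ready={D,F} → run F
t=18: ready={D,F} → run F
t=19: ready={D} → run D
t=20: ready={D} → run D
t=21: (idle)
t=22: (idle)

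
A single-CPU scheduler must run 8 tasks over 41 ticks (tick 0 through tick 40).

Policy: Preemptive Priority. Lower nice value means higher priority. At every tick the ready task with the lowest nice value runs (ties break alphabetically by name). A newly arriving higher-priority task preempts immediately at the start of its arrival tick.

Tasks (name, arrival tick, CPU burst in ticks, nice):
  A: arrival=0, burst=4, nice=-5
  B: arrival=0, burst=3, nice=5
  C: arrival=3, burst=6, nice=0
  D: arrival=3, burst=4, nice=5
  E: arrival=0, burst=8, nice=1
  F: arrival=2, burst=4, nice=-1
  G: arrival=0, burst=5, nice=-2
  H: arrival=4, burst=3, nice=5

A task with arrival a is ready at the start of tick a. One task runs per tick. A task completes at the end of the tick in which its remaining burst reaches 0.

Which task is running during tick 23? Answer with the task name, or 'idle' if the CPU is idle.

t=0: ready={A,B,E,G} → run A
t=1: ready={A,B,E,G} → run A
t=2: ready={A,B,E,F,G} → run A
t=3: ready={A,B,C,D,E,F,G} → run A
t=4: ready={B,C,D,E,F,G,H} → run G
t=5: ready={B,C,D,E,F,G,H} → run G
t=6: ready={B,C,D,E,F,G,H} → run G
t=7: ready={B,C,D,E,F,G,H} → run G
t=8: ready={B,C,D,E,F,G,H} → run G
t=9: ready={B,C,D,E,F,H} → run F
t=10: ready={B,C,D,E,F,H} → run F
t=11: ready={B,C,D,E,F,H} → run F
t=12: ready={B,C,D,E,F,H} → run F
t=13: ready={B,C,D,E,H} → run C
t=14: ready={B,C,D,E,H} → run C
t=15: ready={B,C,D,E,H} → run C
t=16: ready={B,C,D,E,H} → run C
t=17: ready={B,C,D,E,H} → run C
t=18: ready={B,C,D,E,H} → run C
t=19: ready={B,D,E,H} → run E
t=20: ready={B,D,E,H} → run E
t=21: ready={B,D,E,H} → run E
t=22: ready={B,D,E,H} → run E
t=23: ready={B,D,E,H} → run E
t=24: ready={B,D,E,H} → run E
t=25: ready={B,D,E,H} → run E
t=26: ready={B,D,E,H} → run E
t=27: ready={B,D,H} → run B
t=28: ready={B,D,H} → run B
t=29: ready={B,D,H} → run B
t=30: ready={D,H} → run D
t=31: ready={D,H} → run D
t=32: ready={D,H} → run D
t=33: ready={D,H} → run D
t=34: ready={H} → run H
t=35: ready={H} → run H
t=36: ready={H} → run H
t=37: (idle)
t=38: (idle)
t=39: (idle)
t=40: (idle)

running at tick 23 = E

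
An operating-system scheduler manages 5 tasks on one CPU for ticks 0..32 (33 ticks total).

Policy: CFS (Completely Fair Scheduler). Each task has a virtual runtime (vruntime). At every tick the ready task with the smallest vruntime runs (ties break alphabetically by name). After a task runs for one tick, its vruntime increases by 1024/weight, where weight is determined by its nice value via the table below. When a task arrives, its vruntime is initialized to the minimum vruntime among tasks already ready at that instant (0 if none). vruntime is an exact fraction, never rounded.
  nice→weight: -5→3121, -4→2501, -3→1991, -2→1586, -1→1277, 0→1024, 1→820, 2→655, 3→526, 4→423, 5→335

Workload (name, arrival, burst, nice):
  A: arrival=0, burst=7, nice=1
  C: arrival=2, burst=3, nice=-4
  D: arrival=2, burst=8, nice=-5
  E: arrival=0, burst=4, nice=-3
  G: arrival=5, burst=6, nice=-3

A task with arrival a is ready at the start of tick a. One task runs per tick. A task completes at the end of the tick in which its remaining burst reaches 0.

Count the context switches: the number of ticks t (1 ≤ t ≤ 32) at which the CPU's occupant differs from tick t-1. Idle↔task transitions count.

t=0: vr[A=0 E=0] → run A
t=1: vr[A=256/205 E=0] → run E
t=2: vr[A=256/205 C=1024/1991 D=1024/1991 E=1024/1991] → run C
t=3: vr[A=256/205 C=4599808/4979491 D=1024/1991 E=1024/1991] → run D
t=4: vr[A=256/205 C=4599808/4979491 D=5234688/6213911 E=1024/1991] → run E
t=5: vr[A=256/205 C=4599808/4979491 D=5234688/6213911 E=2048/1991 G=5234688/6213911] → run D
t=6: vr[A=256/205 C=4599808/4979491 D=7273472/6213911 E=2048/1991 G=5234688/6213911] → run G
t=7: vr[A=256/205 C=4599808/4979491 D=7273472/6213911 E=2048/1991 G=8430592/6213911] → run C
t=8: vr[A=256/205 C=6638592/4979491 D=7273472/6213911 E=2048/1991 G=8430592/6213911] → run E
t=9: vr[A=256/205 C=6638592/4979491 D=7273472/6213911 E=3072/1991 G=8430592/6213911] → run D
t=10: vr[A=256/205 C=6638592/4979491 D=9312256/6213911 E=3072/1991 G=8430592/6213911] → run A
t=11: vr[A=512/205 C=6638592/4979491 D=9312256/6213911 E=3072/1991 G=8430592/6213911] → run C
t=12: vr[A=512/205 D=9312256/6213911 E=3072/1991 G=8430592/6213911] → run G
t=13: vr[A=512/205 D=9312256/6213911 E=3072/1991 G=11626496/6213911] → run D
t=14: vr[A=512/205 D=11351040/6213911 E=3072/1991 G=11626496/6213911] → run E
t=15: vr[A=512/205 D=11351040/6213911 G=11626496/6213911] → run D
t=16: vr[A=512/205 D=13389824/6213911 G=11626496/6213911] → run G
t=17: vr[A=512/205 D=13389824/6213911 G=14822400/6213911] → run D
t=18: vr[A=512/205 D=15428608/6213911 G=14822400/6213911] → run G
t=19: vr[A=512/205 D=15428608/6213911 G=18018304/6213911] → run D
t=20: vr[A=512/205 D=17467392/6213911 G=18018304/6213911] → run A
t=21: vr[A=768/205 D=17467392/6213911 G=18018304/6213911] → run D
t=22: vr[A=768/205 G=18018304/6213911] → run G
t=23: vr[A=768/205 G=21214208/6213911] → run G
t=24: vr[A=768/205] → run A
t=25: vr[A=1024/205] → run A
t=26: vr[A=256/41] → run A
t=27: vr[A=1536/205] → run A
t=28: (idle)
t=29: (idle)
t=30: (idle)
t=31: (idle)
t=32: (idle)

context switches = 24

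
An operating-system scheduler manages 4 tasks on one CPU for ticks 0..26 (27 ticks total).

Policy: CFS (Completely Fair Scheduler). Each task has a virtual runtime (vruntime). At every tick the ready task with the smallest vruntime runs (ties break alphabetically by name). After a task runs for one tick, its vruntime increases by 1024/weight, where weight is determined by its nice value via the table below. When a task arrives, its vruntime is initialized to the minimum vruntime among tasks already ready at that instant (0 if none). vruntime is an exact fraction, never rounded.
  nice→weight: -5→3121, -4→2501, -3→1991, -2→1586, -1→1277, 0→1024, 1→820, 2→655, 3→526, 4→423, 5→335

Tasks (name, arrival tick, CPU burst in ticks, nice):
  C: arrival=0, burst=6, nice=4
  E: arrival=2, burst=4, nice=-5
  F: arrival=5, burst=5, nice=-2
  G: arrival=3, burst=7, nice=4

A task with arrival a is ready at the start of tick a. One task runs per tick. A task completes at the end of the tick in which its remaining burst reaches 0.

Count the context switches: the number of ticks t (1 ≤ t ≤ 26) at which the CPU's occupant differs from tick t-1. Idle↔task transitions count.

context switches = 16

t=0: vr[C=0] → run C
t=1: vr[C=1024/423] → run C
t=2: vr[C=2048/423 E=2048/423] → run C
t=3: vr[C=1024/141 E=2048/423 G=2048/423] → run E
t=4: vr[C=1024/141 E=6824960/1320183 G=2048/423] → run G
t=5: vr[C=1024/141 E=6824960/1320183 F=6824960/1320183 G=1024/141] → run E
t=6: vr[C=1024/141 E=7258112/1320183 F=6824960/1320183 G=1024/141] → run F
t=7: vr[C=1024/141 E=7258112/1320183 F=6088126976/1046905119 G=1024/141] → run E
t=8: vr[C=1024/141 E=7691264/1320183 F=6088126976/1046905119 G=1024/141] → run F
t=9: vr[C=1024/141 E=7691264/1320183 F=6764060672/1046905119 G=1024/141] → run E
t=10: vr[C=1024/141 F=6764060672/1046905119 G=1024/141] → run F
t=11: vr[C=1024/141 F=7439994368/1046905119 G=1024/141] → run F
t=12: vr[C=1024/141 F=8115928064/1046905119 G=1024/141] → run C
t=13: vr[C=4096/423 F=8115928064/1046905119 G=1024/141] → run G
t=14: vr[C=4096/423 F=8115928064/1046905119 G=4096/423] → run F
t=15: vr[C=4096/423 G=4096/423] → run C
t=16: vr[C=5120/423 G=4096/423] → run G
t=17: vr[C=5120/423 G=5120/423] → run C
t=18: vr[G=5120/423] → run G
t=19: vr[G=2048/141] → run G
t=20: vr[G=7168/423] → run G
t=21: vr[G=8192/423] → run G
t=22: (idle)
t=23: (idle)
t=24: (idle)
t=25: (idle)
t=26: (idle)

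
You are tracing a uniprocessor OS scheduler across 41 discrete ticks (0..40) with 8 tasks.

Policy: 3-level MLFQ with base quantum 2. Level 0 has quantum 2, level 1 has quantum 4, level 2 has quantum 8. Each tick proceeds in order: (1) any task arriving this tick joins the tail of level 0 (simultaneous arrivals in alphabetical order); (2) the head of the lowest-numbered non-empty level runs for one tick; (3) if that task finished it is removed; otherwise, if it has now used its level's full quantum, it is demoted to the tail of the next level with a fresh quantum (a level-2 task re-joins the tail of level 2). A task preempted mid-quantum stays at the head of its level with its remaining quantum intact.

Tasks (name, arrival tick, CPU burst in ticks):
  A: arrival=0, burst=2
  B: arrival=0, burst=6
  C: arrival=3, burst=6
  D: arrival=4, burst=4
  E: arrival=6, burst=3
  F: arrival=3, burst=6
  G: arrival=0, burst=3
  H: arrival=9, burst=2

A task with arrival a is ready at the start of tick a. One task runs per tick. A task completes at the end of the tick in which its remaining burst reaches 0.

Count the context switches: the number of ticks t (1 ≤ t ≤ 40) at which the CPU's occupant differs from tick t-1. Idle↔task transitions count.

context switches = 14

t=0: L0/L1/L2 = ABG/-/- → run A
t=1: L0/L1/L2 = ABG/-/- → run A
t=2: L0/L1/L2 = BG/-/- → run B
t=3: L0/L1/L2 = BGCF/-/- → run B
t=4: L0/L1/L2 = GCFD/B/- → run G
t=5: L0/L1/L2 = GCFD/B/- → run G
t=6: L0/L1/L2 = CFDE/BG/- → run C
t=7: L0/L1/L2 = CFDE/BG/- → run C
t=8: L0/L1/L2 = FDE/BGC/- → run F
t=9: L0/L1/L2 = FDEH/BGC/- → run F
t=10: L0/L1/L2 = DEH/BGCF/- → run D
t=11: L0/L1/L2 = DEH/BGCF/- → run D
t=12: L0/L1/L2 = EH/BGCFD/- → run E
t=13: L0/L1/L2 = EH/BGCFD/- → run E
t=14: L0/L1/L2 = H/BGCFDE/- → run H
t=15: L0/L1/L2 = H/BGCFDE/- → run H
t=16: L0/L1/L2 = -/BGCFDE/- → run B
t=17: L0/L1/L2 = -/BGCFDE/- → run B
t=18: L0/L1/L2 = -/BGCFDE/- → run B
t=19: L0/L1/L2 = -/BGCFDE/- → run B
t=20: L0/L1/L2 = -/GCFDE/- → run G
t=21: L0/L1/L2 = -/CFDE/- → run C
t=22: L0/L1/L2 = -/CFDE/- → run C
t=23: L0/L1/L2 = -/CFDE/- → run C
t=24: L0/L1/L2 = -/CFDE/- → run C
t=25: L0/L1/L2 = -/FDE/- → run F
t=26: L0/L1/L2 = -/FDE/- → run F
t=27: L0/L1/L2 = -/FDE/- → run F
t=28: L0/L1/L2 = -/FDE/- → run F
t=29: L0/L1/L2 = -/DE/- → run D
t=30: L0/L1/L2 = -/DE/- → run D
t=31: L0/L1/L2 = -/E/- → run E
t=32: (idle)
t=33: (idle)
t=34: (idle)
t=35: (idle)
t=36: (idle)
t=37: (idle)
t=38: (idle)
t=39: (idle)
t=40: (idle)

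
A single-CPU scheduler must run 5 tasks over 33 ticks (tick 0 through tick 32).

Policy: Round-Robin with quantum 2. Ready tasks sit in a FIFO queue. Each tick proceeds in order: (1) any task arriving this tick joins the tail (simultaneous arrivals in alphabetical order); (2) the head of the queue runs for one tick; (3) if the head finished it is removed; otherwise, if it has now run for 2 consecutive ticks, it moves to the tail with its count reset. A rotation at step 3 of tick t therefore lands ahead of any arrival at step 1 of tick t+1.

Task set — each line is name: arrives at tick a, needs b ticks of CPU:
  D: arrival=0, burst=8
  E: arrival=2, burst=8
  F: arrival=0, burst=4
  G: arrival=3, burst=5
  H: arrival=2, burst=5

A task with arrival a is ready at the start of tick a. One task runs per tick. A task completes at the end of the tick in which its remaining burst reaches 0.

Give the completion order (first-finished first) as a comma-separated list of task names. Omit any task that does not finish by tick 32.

completion order = F, D, H, G, E

t=0: queue=[D,F] q_used=0 → run D
t=1: queue=[D,F] q_used=1 → run D
t=2: queue=[F,D,E,H] q_used=0 → run F
t=3: queue=[F,D,E,H,G] q_used=1 → run F
t=4: queue=[D,E,H,G,F] q_used=0 → run D
t=5: queue=[D,E,H,G,F] q_used=1 → run D
t=6: queue=[E,H,G,F,D] q_used=0 → run E
t=7: queue=[E,H,G,F,D] q_used=1 → run E
t=8: queue=[H,G,F,D,E] q_used=0 → run H
t=9: queue=[H,G,F,D,E] q_used=1 → run H
t=10: queue=[G,F,D,E,H] q_used=0 → run G
t=11: queue=[G,F,D,E,H] q_used=1 → run G
t=12: queue=[F,D,E,H,G] q_used=0 → run F
t=13: queue=[F,D,E,H,G] q_used=1 → run F
t=14: queue=[D,E,H,G] q_used=0 → run D
t=15: queue=[D,E,H,G] q_used=1 → run D
t=16: queue=[E,H,G,D] q_used=0 → run E
t=17: queue=[E,H,G,D] q_used=1 → run E
t=18: queue=[H,G,D,E] q_used=0 → run H
t=19: queue=[H,G,D,E] q_used=1 → run H
t=20: queue=[G,D,E,H] q_used=0 → run G
t=21: queue=[G,D,E,H] q_used=1 → run G
t=22: queue=[D,E,H,G] q_used=0 → run D
t=23: queue=[D,E,H,G] q_used=1 → run D
t=24: queue=[E,H,G] q_used=0 → run E
t=25: queue=[E,H,G] q_used=1 → run E
t=26: queue=[H,G,E] q_used=0 → run H
t=27: queue=[G,E] q_used=0 → run G
t=28: queue=[E] q_used=0 → run E
t=29: queue=[E] q_used=1 → run E
t=30: (idle)
t=31: (idle)
t=32: (idle)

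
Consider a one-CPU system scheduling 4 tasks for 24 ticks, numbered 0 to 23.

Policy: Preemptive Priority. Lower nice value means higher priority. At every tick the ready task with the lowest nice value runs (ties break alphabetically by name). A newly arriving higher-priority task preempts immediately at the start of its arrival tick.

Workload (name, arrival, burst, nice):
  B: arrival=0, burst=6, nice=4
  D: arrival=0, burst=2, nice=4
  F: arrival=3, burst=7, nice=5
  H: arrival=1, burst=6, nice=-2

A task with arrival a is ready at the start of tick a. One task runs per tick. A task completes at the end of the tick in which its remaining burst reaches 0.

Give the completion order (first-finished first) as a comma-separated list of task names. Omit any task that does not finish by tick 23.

completion order = H, B, D, F

t=0: ready={B,D} → run B
t=1: ready={B,D,H} → run H
t=2: ready={B,D,H} → run H
t=3: ready={B,D,F,H} → run H
t=4: ready={B,D,F,H} → run H
t=5: ready={B,D,F,H} → run H
t=6: ready={B,D,F,H} → run H
t=7: ready={B,D,F} → run B
t=8: ready={B,D,F} → run B
t=9: ready={B,D,F} → run B
t=10: ready={B,D,F} → run B
t=11: ready={B,D,F} → run B
t=12: ready={D,F} → run D
t=13: ready={D,F} → run D
t=14: ready={F} → run F
t=15: ready={F} → run F
t=16: ready={F} → run F
t=17: ready={F} → run F
t=18: ready={F} → run F
t=19: ready={F} → run F
t=20: ready={F} → run F
t=21: (idle)
t=22: (idle)
t=23: (idle)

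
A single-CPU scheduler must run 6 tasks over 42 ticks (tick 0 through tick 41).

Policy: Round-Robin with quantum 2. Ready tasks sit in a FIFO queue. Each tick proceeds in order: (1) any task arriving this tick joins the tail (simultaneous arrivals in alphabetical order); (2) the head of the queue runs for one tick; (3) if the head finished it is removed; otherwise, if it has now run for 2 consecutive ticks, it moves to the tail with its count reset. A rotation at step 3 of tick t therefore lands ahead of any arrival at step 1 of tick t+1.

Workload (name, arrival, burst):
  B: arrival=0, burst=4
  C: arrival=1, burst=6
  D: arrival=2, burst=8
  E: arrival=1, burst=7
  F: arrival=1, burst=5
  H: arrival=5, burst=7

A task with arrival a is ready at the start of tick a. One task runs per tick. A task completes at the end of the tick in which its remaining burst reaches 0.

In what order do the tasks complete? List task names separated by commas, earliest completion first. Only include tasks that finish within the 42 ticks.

completion order = B, C, F, E, D, H

t=0: queue=[B] q_used=0 → run B
t=1: queue=[B,C,E,F] q_used=1 → run B
t=2: queue=[C,E,F,B,D] q_used=0 → run C
t=3: queue=[C,E,F,B,D] q_used=1 → run C
t=4: queue=[E,F,B,D,C] q_used=0 → run E
t=5: queue=[E,F,B,D,C,H] q_used=1 → run E
t=6: queue=[F,B,D,C,H,E] q_used=0 → run F
t=7: queue=[F,B,D,C,H,E] q_used=1 → run F
t=8: queue=[B,D,C,H,E,F] q_used=0 → run B
t=9: queue=[B,D,C,H,E,F] q_used=1 → run B
t=10: queue=[D,C,H,E,F] q_used=0 → run D
t=11: queue=[D,C,H,E,F] q_used=1 → run D
t=12: queue=[C,H,E,F,D] q_used=0 → run C
t=13: queue=[C,H,E,F,D] q_used=1 → run C
t=14: queue=[H,E,F,D,C] q_used=0 → run H
t=15: queue=[H,E,F,D,C] q_used=1 → run H
t=16: queue=[E,F,D,C,H] q_used=0 → run E
t=17: queue=[E,F,D,C,H] q_used=1 → run E
t=18: queue=[F,D,C,H,E] q_used=0 → run F
t=19: queue=[F,D,C,H,E] q_used=1 → run F
t=20: queue=[D,C,H,E,F] q_used=0 → run D
t=21: queue=[D,C,H,E,F] q_used=1 → run D
t=22: queue=[C,H,E,F,D] q_used=0 → run C
t=23: queue=[C,H,E,F,D] q_used=1 → run C
t=24: queue=[H,E,F,D] q_used=0 → run H
t=25: queue=[H,E,F,D] q_used=1 → run H
t=26: queue=[E,F,D,H] q_used=0 → run E
t=27: queue=[E,F,D,H] q_used=1 → run E
t=28: queue=[F,D,H,E] q_used=0 → run F
t=29: queue=[D,H,E] q_used=0 → run D
t=30: queue=[D,H,E] q_used=1 → run D
t=31: queue=[H,E,D] q_used=0 → run H
t=32: queue=[H,E,D] q_used=1 → run H
t=33: queue=[E,D,H] q_used=0 → run E
t=34: queue=[D,H] q_used=0 → run D
t=35: queue=[D,H] q_used=1 → run D
t=36: queue=[H] q_used=0 → run H
t=37: (idle)
t=38: (idle)
t=39: (idle)
t=40: (idle)
t=41: (idle)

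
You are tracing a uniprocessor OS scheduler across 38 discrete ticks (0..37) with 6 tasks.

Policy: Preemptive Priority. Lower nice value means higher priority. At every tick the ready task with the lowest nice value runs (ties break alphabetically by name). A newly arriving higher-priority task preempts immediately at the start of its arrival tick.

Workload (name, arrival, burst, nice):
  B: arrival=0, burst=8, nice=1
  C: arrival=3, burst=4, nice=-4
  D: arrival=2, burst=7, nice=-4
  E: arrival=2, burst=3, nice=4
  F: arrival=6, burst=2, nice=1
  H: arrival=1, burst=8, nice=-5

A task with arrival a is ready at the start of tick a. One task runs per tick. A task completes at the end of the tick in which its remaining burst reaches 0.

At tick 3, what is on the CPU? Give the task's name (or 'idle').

t=0: ready={B} → run B
t=1: ready={B,H} → run H
t=2: ready={B,D,E,H} → run H
t=3: ready={B,C,D,E,H} → run H
t=4: ready={B,C,D,E,H} → run H
t=5: ready={B,C,D,E,H} → run H
t=6: ready={B,C,D,E,F,H} → run H
t=7: ready={B,C,D,E,F,H} → run H
t=8: ready={B,C,D,E,F,H} → run H
t=9: ready={B,C,D,E,F} → run C
t=10: ready={B,C,D,E,F} → run C
t=11: ready={B,C,D,E,F} → run C
t=12: ready={B,C,D,E,F} → run C
t=13: ready={B,D,E,F} → run D
t=14: ready={B,D,E,F} → run D
t=15: ready={B,D,E,F} → run D
t=16: ready={B,D,E,F} → run D
t=17: ready={B,D,E,F} → run D
t=18: ready={B,D,E,F} → run D
t=19: ready={B,D,E,F} → run D
t=20: ready={B,E,F} → run B
t=21: ready={B,E,F} → run B
t=22: ready={B,E,F} → run B
t=23: ready={B,E,F} → run B
t=24: ready={B,E,F} → run B
t=25: ready={B,E,F} → run B
t=26: ready={B,E,F} → run B
t=27: ready={E,F} → run F
t=28: ready={E,F} → run F
t=29: ready={E} → run E
t=30: ready={E} → run E
t=31: ready={E} → run E
t=32: (idle)
t=33: (idle)
t=34: (idle)
t=35: (idle)
t=36: (idle)
t=37: (idle)

running at tick 3 = H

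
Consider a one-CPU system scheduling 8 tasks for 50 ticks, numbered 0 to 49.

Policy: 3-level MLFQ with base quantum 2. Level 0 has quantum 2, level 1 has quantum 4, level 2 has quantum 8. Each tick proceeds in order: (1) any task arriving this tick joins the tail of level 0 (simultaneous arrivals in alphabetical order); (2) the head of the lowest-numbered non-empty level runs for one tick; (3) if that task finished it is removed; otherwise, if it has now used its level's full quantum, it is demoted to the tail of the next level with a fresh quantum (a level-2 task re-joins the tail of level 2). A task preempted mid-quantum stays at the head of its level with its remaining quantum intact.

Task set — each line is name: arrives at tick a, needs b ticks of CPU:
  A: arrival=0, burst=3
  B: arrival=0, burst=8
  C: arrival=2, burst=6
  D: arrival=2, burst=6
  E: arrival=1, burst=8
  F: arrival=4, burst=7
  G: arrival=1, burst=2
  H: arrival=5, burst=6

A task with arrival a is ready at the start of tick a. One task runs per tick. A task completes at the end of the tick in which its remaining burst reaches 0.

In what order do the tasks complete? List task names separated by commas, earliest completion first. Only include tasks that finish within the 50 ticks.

completion order = G, A, C, D, H, B, E, F

t=0: L0/L1/L2 = AB/-/- → run A
t=1: L0/L1/L2 = ABEG/-/- → run A
t=2: L0/L1/L2 = BEGCD/A/- → run B
t=3: L0/L1/L2 = BEGCD/A/- → run B
t=4: L0/L1/L2 = EGCDF/AB/- → run E
t=5: L0/L1/L2 = EGCDFH/AB/- → run E
t=6: L0/L1/L2 = GCDFH/ABE/- → run G
t=7: L0/L1/L2 = GCDFH/ABE/- → run G
t=8: L0/L1/L2 = CDFH/ABE/- → run C
t=9: L0/L1/L2 = CDFH/ABE/- → run C
t=10: L0/L1/L2 = DFH/ABEC/- → run D
t=11: L0/L1/L2 = DFH/ABEC/- → run D
t=12: L0/L1/L2 = FH/ABECD/- → run F
t=13: L0/L1/L2 = FH/ABECD/- → run F
t=14: L0/L1/L2 = H/ABECDF/- → run H
t=15: L0/L1/L2 = H/ABECDF/- → run H
t=16: L0/L1/L2 = -/ABECDFH/- → run A
t=17: L0/L1/L2 = -/BECDFH/- → run B
t=18: L0/L1/L2 = -/BECDFH/- → run B
t=19: L0/L1/L2 = -/BECDFH/- → run B
t=20: L0/L1/L2 = -/BECDFH/- → run B
t=21: L0/L1/L2 = -/ECDFH/B → run E
t=22: L0/L1/L2 = -/ECDFH/B → run E
t=23: L0/L1/L2 = -/ECDFH/B → run E
t=24: L0/L1/L2 = -/ECDFH/B → run E
t=25: L0/L1/L2 = -/CDFH/BE → run C
t=26: L0/L1/L2 = -/CDFH/BE → run C
t=27: L0/L1/L2 = -/CDFH/BE → run C
t=28: L0/L1/L2 = -/CDFH/BE → run C
t=29: L0/L1/L2 = -/DFH/BE → run D
t=30: L0/L1/L2 = -/DFH/BE → run D
t=31: L0/L1/L2 = -/DFH/BE → run D
t=32: L0/L1/L2 = -/DFH/BE → run D
t=33: L0/L1/L2 = -/FH/BE → run F
t=34: L0/L1/L2 = -/FH/BE → run F
t=35: L0/L1/L2 = -/FH/BE → run F
t=36: L0/L1/L2 = -/FH/BE → run F
t=37: L0/L1/L2 = -/H/BEF → run H
t=38: L0/L1/L2 = -/H/BEF → run H
t=39: L0/L1/L2 = -/H/BEF → run H
t=40: L0/L1/L2 = -/H/BEF → run H
t=41: L0/L1/L2 = -/-/BEF → run B
t=42: L0/L1/L2 = -/-/BEF → run B
t=43: L0/L1/L2 = -/-/EF → run E
t=44: L0/L1/L2 = -/-/EF → run E
t=45: L0/L1/L2 = -/-/F → run F
t=46: (idle)
t=47: (idle)
t=48: (idle)
t=49: (idle)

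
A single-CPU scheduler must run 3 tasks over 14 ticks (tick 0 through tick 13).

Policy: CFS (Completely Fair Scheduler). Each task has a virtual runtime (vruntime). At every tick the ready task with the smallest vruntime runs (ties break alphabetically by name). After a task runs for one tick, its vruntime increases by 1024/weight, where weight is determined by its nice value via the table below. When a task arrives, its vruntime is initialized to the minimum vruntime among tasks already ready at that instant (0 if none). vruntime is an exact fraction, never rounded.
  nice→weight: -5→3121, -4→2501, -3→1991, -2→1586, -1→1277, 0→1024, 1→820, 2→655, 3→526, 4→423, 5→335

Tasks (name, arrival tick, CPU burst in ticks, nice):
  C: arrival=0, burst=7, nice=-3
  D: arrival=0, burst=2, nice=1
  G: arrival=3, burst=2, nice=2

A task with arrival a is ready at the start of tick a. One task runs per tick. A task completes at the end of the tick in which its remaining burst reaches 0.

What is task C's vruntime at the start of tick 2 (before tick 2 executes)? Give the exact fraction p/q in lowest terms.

vruntime(C, start of tick 2) = 1024/1991

t=0: vr[C=0 D=0] → run C
t=1: vr[C=1024/1991 D=0] → run D
t=2: vr[C=1024/1991 D=256/205] → run C
t=3: vr[C=2048/1991 D=256/205 G=2048/1991] → run C
t=4: vr[C=3072/1991 D=256/205 G=2048/1991] → run G
t=5: vr[C=3072/1991 D=256/205 G=3380224/1304105] → run D
t=6: vr[C=3072/1991 G=3380224/1304105] → run C
t=7: vr[C=4096/1991 G=3380224/1304105] → run C
t=8: vr[C=5120/1991 G=3380224/1304105] → run C
t=9: vr[C=6144/1991 G=3380224/1304105] → run G
t=10: vr[C=6144/1991] → run C
t=11: (idle)
t=12: (idle)
t=13: (idle)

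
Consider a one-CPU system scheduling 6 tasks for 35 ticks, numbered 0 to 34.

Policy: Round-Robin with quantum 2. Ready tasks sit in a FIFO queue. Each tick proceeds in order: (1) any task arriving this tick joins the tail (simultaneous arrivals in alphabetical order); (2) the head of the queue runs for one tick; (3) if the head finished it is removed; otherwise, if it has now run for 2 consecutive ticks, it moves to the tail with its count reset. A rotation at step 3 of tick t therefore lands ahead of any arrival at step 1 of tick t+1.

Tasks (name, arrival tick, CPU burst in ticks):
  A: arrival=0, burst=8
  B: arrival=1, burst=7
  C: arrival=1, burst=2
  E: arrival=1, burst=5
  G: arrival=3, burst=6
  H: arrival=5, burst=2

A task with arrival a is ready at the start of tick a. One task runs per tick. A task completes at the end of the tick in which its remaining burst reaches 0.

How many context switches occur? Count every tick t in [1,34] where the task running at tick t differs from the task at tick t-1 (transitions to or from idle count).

context switches = 16

t=0: queue=[A] q_used=0 → run A
t=1: queue=[A,B,C,E] q_used=1 → run A
t=2: queue=[B,C,E,A] q_used=0 → run B
t=3: queue=[B,C,E,A,G] q_used=1 → run B
t=4: queue=[C,E,A,G,B] q_used=0 → run C
t=5: queue=[C,E,A,G,B,H] q_used=1 → run C
t=6: queue=[E,A,G,B,H] q_used=0 → run E
t=7: queue=[E,A,G,B,H] q_used=1 → run E
t=8: queue=[A,G,B,H,E] q_used=0 → run A
t=9: queue=[A,G,B,H,E] q_used=1 → run A
t=10: queue=[G,B,H,E,A] q_used=0 → run G
t=11: queue=[G,B,H,E,A] q_used=1 → run G
t=12: queue=[B,H,E,A,G] q_used=0 → run B
t=13: queue=[B,H,E,A,G] q_used=1 → run B
t=14: queue=[H,E,A,G,B] q_used=0 → run H
t=15: queue=[H,E,A,G,B] q_used=1 → run H
t=16: queue=[E,A,G,B] q_used=0 → run E
t=17: queue=[E,A,G,B] q_used=1 → run E
t=18: queue=[A,G,B,E] q_used=0 → run A
t=19: queue=[A,G,B,E] q_used=1 → run A
t=20: queue=[G,B,E,A] q_used=0 → run G
t=21: queue=[G,B,E,A] q_used=1 → run G
t=22: queue=[B,E,A,G] q_used=0 → run B
t=23: queue=[B,E,A,G] q_used=1 → run B
t=24: queue=[E,A,G,B] q_used=0 → run E
t=25: queue=[A,G,B] q_used=0 → run A
t=26: queue=[A,G,B] q_used=1 → run A
t=27: queue=[G,B] q_used=0 → run G
t=28: queue=[G,B] q_used=1 → run G
t=29: queue=[B] q_used=0 → run B
t=30: (idle)
t=31: (idle)
t=32: (idle)
t=33: (idle)
t=34: (idle)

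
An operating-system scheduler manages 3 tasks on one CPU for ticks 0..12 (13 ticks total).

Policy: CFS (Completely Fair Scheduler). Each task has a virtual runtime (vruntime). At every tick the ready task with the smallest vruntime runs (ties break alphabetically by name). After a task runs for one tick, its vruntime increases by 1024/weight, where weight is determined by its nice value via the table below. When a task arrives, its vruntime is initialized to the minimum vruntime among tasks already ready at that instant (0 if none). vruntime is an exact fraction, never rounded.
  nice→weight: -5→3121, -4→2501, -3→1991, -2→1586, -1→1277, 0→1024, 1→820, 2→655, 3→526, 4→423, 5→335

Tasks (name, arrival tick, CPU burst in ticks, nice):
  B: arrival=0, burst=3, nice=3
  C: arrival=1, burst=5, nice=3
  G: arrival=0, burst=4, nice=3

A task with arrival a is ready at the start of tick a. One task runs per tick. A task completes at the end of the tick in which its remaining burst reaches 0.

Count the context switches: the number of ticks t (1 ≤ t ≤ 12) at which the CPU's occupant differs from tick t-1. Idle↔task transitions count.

t=0: vr[B=0 G=0] → run B
t=1: vr[B=512/263 C=0 G=0] → run C
t=2: vr[B=512/263 C=512/263 G=0] → run G
t=3: vr[B=512/263 C=512/263 G=512/263] → run B
t=4: vr[B=1024/263 C=512/263 G=512/263] → run C
t=5: vr[B=1024/263 C=1024/263 G=512/263] → run G
t=6: vr[B=1024/263 C=1024/263 G=1024/263] → run B
t=7: vr[C=1024/263 G=1024/263] → run C
t=8: vr[C=1536/263 G=1024/263] → run G
t=9: vr[C=1536/263 G=1536/263] → run C
t=10: vr[C=2048/263 G=1536/263] → run G
t=11: vr[C=2048/263] → run C
t=12: (idle)

context switches = 12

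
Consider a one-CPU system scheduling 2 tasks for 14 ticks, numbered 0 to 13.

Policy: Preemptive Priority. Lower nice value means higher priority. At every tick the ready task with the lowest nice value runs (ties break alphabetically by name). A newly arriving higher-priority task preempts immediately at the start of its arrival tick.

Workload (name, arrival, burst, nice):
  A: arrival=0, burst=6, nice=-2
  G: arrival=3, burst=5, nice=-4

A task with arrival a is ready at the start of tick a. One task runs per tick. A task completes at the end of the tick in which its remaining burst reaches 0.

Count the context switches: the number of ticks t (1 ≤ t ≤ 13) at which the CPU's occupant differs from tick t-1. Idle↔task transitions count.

context switches = 3

t=0: ready={A} → run A
t=1: ready={A} → run A
t=2: ready={A} → run A
t=3: ready={A,G} → run G
t=4: ready={A,G} → run G
t=5: ready={A,G} → run G
t=6: ready={A,G} → run G
t=7: ready={A,G} → run G
t=8: ready={A} → run A
t=9: ready={A} → run A
t=10: ready={A} → run A
t=11: (idle)
t=12: (idle)
t=13: (idle)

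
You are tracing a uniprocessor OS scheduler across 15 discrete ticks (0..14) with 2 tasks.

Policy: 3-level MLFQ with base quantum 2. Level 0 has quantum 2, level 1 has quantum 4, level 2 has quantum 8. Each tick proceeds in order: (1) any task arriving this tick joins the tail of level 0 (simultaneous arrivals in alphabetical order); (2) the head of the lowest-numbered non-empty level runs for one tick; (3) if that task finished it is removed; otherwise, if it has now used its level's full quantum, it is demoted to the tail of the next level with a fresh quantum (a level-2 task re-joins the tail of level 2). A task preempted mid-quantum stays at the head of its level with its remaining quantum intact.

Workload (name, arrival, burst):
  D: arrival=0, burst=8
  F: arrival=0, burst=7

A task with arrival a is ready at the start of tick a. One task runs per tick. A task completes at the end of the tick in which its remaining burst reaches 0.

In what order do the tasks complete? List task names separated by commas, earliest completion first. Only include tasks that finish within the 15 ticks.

t=0: L0/L1/L2 = DF/-/- → run D
t=1: L0/L1/L2 = DF/-/- → run D
t=2: L0/L1/L2 = F/D/- → run F
t=3: L0/L1/L2 = F/D/- → run F
t=4: L0/L1/L2 = -/DF/- → run D
t=5: L0/L1/L2 = -/DF/- → run D
t=6: L0/L1/L2 = -/DF/- → run D
t=7: L0/L1/L2 = -/DF/- → run D
t=8: L0/L1/L2 = -/F/D → run F
t=9: L0/L1/L2 = -/F/D → run F
t=10: L0/L1/L2 = -/F/D → run F
t=11: L0/L1/L2 = -/F/D → run F
t=12: L0/L1/L2 = -/-/DF → run D
t=13: L0/L1/L2 = -/-/DF → run D
t=14: L0/L1/L2 = -/-/F → run F

completion order = D, F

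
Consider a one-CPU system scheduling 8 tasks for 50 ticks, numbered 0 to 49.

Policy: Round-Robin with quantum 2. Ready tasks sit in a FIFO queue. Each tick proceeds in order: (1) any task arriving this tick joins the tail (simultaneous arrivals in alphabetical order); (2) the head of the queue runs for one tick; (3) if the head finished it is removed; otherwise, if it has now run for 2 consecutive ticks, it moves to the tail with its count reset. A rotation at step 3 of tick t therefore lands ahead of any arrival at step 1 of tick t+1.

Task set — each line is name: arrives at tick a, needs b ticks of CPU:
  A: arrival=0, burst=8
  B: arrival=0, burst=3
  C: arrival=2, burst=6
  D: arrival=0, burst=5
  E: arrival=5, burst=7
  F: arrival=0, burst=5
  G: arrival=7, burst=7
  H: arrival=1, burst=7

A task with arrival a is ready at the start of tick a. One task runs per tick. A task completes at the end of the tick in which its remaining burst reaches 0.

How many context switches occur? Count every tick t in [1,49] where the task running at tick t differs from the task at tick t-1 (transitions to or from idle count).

t=0: queue=[A,B,D,F] q_used=0 → run A
t=1: queue=[A,B,D,F,H] q_used=1 → run A
t=2: queue=[B,D,F,H,A,C] q_used=0 → run B
t=3: queue=[B,D,F,H,A,C] q_used=1 → run B
t=4: queue=[D,F,H,A,C,B] q_used=0 → run D
t=5: queue=[D,F,H,A,C,B,E] q_used=1 → run D
t=6: queue=[F,H,A,C,B,E,D] q_used=0 → run F
t=7: queue=[F,H,A,C,B,E,D,G] q_used=1 → run F
t=8: queue=[H,A,C,B,E,D,G,F] q_used=0 → run H
t=9: queue=[H,A,C,B,E,D,G,F] q_used=1 → run H
t=10: queue=[A,C,B,E,D,G,F,H] q_used=0 → run A
t=11: queue=[A,C,B,E,D,G,F,H] q_used=1 → run A
t=12: queue=[C,B,E,D,G,F,H,A] q_used=0 → run C
t=13: queue=[C,B,E,D,G,F,H,A] q_used=1 → run C
t=14: queue=[B,E,D,G,F,H,A,C] q_used=0 → run B
t=15: queue=[E,D,G,F,H,A,C] q_used=0 → run E
t=16: queue=[E,D,G,F,H,A,C] q_used=1 → run E
t=17: queue=[D,G,F,H,A,C,E] q_used=0 → run D
t=18: queue=[D,G,F,H,A,C,E] q_used=1 → run D
t=19: queue=[G,F,H,A,C,E,D] q_used=0 → run G
t=20: queue=[G,F,H,A,C,E,D] q_used=1 → run G
t=21: queue=[F,H,A,C,E,D,G] q_used=0 → run F
t=22: queue=[F,H,A,C,E,D,G] q_used=1 → run F
t=23: queue=[H,A,C,E,D,G,F] q_used=0 → run H
t=24: queue=[H,A,C,E,D,G,F] q_used=1 → run H
t=25: queue=[A,C,E,D,G,F,H] q_used=0 → run A
t=26: queue=[A,C,E,D,G,F,H] q_used=1 → run A
t=27: queue=[C,E,D,G,F,H,A] q_used=0 → run C
t=28: queue=[C,E,D,G,F,H,A] q_used=1 → run C
t=29: queue=[E,D,G,F,H,A,C] q_used=0 → run E
t=30: queue=[E,D,G,F,H,A,C] q_used=1 → run E
t=31: queue=[D,G,F,H,A,C,E] q_used=0 → run D
t=32: queue=[G,F,H,A,C,E] q_used=0 → run G
t=33: queue=[G,F,H,A,C,E] q_used=1 → run G
t=34: queue=[F,H,A,C,E,G] q_used=0 → run F
t=35: queue=[H,A,C,E,G] q_used=0 → run H
t=36: queue=[H,A,C,E,G] q_used=1 → run H
t=37: queue=[A,C,E,G,H] q_used=0 → run A
t=38: queue=[A,C,E,G,H] q_used=1 → run A
t=39: queue=[C,E,G,H] q_used=0 → run C
t=40: queue=[C,E,G,H] q_used=1 → run C
t=41: queue=[E,G,H] q_used=0 → run E
t=42: queue=[E,G,H] q_used=1 → run E
t=43: queue=[G,H,E] q_used=0 → run G
t=44: queue=[G,H,E] q_used=1 → run G
t=45: queue=[H,E,G] q_used=0 → run H
t=46: queue=[E,G] q_used=0 → run E
t=47: queue=[G] q_used=0 → run G
t=48: (idle)
t=49: (idle)

context switches = 27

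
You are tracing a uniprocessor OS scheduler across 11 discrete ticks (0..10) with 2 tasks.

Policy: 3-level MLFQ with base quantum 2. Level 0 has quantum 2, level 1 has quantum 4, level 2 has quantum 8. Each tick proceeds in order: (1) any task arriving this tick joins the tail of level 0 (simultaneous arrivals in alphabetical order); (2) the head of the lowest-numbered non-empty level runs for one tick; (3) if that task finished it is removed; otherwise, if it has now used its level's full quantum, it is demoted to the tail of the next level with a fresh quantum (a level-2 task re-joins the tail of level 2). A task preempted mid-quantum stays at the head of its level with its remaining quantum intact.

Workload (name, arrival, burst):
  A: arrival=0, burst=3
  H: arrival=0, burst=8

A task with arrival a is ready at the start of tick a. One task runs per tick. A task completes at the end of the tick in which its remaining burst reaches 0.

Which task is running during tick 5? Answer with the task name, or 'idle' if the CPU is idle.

t=0: L0/L1/L2 = AH/-/- → run A
t=1: L0/L1/L2 = AH/-/- → run A
t=2: L0/L1/L2 = H/A/- → run H
t=3: L0/L1/L2 = H/A/- → run H
t=4: L0/L1/L2 = -/AH/- → run A
t=5: L0/L1/L2 = -/H/- → run H
t=6: L0/L1/L2 = -/H/- → run H
t=7: L0/L1/L2 = -/H/- → run H
t=8: L0/L1/L2 = -/H/- → run H
t=9: L0/L1/L2 = -/-/H → run H
t=10: L0/L1/L2 = -/-/H → run H

running at tick 5 = H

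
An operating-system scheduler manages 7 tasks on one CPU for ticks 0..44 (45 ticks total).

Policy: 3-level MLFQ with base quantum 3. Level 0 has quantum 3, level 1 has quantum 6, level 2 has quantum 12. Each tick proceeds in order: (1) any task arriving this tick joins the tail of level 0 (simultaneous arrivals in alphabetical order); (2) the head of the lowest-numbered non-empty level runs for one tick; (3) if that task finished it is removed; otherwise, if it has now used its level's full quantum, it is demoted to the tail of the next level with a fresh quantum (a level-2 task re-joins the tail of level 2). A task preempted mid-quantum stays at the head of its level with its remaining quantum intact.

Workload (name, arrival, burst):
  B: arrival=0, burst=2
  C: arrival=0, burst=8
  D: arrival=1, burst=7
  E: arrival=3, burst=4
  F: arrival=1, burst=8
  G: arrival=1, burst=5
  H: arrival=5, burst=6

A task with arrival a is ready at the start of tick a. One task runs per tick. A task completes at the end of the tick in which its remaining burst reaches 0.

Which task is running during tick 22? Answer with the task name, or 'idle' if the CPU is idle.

t=0: L0/L1/L2 = BC/-/- → run B
t=1: L0/L1/L2 = BCDFG/-/- → run B
t=2: L0/L1/L2 = CDFG/-/- → run C
t=3: L0/L1/L2 = CDFGE/-/- → run C
t=4: L0/L1/L2 = CDFGE/-/- → run C
t=5: L0/L1/L2 = DFGEH/C/- → run D
t=6: L0/L1/L2 = DFGEH/C/- → run D
t=7: L0/L1/L2 = DFGEH/C/- → run D
t=8: L0/L1/L2 = FGEH/CD/- → run F
t=9: L0/L1/L2 = FGEH/CD/- → run F
t=10: L0/L1/L2 = FGEH/CD/- → run F
t=11: L0/L1/L2 = GEH/CDF/- → run G
t=12: L0/L1/L2 = GEH/CDF/- → run G
t=13: L0/L1/L2 = GEH/CDF/- → run G
t=14: L0/L1/L2 = EH/CDFG/- → run E
t=15: L0/L1/L2 = EH/CDFG/- → run E
t=16: L0/L1/L2 = EH/CDFG/- → run E
t=17: L0/L1/L2 = H/CDFGE/- → run H
t=18: L0/L1/L2 = H/CDFGE/- → run H
t=19: L0/L1/L2 = H/CDFGE/- → run H
t=20: L0/L1/L2 = -/CDFGEH/- → run C
t=21: L0/L1/L2 = -/CDFGEH/- → run C
t=22: L0/L1/L2 = -/CDFGEH/- → run C
t=23: L0/L1/L2 = -/CDFGEH/- → run C
t=24: L0/L1/L2 = -/CDFGEH/- → run C
t=25: L0/L1/L2 = -/DFGEH/- → run D
t=26: L0/L1/L2 = -/DFGEH/- → run D
t=27: L0/L1/L2 = -/DFGEH/- → run D
t=28: L0/L1/L2 = -/DFGEH/- → run D
t=29: L0/L1/L2 = -/FGEH/- → run F
t=30: L0/L1/L2 = -/FGEH/- → run F
t=31: L0/L1/L2 = -/FGEH/- → run F
t=32: L0/L1/L2 = -/FGEH/- → run F
t=33: L0/L1/L2 = -/FGEH/- → run F
t=34: L0/L1/L2 = -/GEH/- → run G
t=35: L0/L1/L2 = -/GEH/- → run G
t=36: L0/L1/L2 = -/EH/- → run E
t=37: L0/L1/L2 = -/H/- → run H
t=38: L0/L1/L2 = -/H/- → run H
t=39: L0/L1/L2 = -/H/- → run H
t=40: (idle)
t=41: (idle)
t=42: (idle)
t=43: (idle)
t=44: (idle)

running at tick 22 = C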